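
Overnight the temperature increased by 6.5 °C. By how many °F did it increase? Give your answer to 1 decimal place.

Converting a difference, only the 9/5 scale factor applies: Δ°F = 6.5 × 1.8 = 11.7 °F.

11.7 °F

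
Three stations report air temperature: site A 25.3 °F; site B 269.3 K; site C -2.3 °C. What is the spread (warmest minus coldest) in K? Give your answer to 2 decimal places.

1.55 K

site A: 25.3 °F = -3.722 °C.
site B: 269.3 K = -3.850 °C.
Spread: (-2.300) − (-3.850) = 1.550 °C.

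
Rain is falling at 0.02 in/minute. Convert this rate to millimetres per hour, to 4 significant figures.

0.02 in/minute × 25.4 mm/in × 60 minute/hour = 30.48 mm/hour.

30.48 mm/hour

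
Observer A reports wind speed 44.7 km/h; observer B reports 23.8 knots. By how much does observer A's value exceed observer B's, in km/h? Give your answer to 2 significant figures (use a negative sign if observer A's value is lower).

observer B: 23.8 kt = 44.0776 km/h.
Difference: 44.7000 − 44.0776 = 0.62 km/h.

0.62 km/h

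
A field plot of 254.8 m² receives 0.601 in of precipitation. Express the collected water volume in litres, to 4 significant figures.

3890 litres

Depth: 0.601 in × 25.4 = 15.2654 mm.
1 mm over 1 m² is 1 L, so volume = 15.2654 × 254.8 = 3889.6239 L ≈ 3890 L.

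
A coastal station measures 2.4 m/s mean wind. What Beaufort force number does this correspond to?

2.4 m/s lies in the Beaufort 2 band (light breeze, 1.6–3.3 m/s).

Beaufort force 2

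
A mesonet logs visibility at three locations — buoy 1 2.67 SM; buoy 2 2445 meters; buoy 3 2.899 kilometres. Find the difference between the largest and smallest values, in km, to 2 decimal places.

buoy 1: 2.67 SM = 4.2969 km.
buoy 2: 2445 m = 2.4450 km.
Spread: 4.2969 − 2.4450 = 1.85 km.

1.85 km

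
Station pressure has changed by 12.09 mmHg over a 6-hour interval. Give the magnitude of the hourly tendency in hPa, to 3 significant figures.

2.69 hPa per hour

12.09 mmHg / 6 h × 1.33322 hPa/mmHg = 2.69 hPa/h.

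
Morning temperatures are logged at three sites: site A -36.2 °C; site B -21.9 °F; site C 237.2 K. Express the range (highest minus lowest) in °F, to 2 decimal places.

11.26 °F

site B: -21.9 °F = -29.944 °C.
site C: 237.2 K = -35.950 °C.
Spread: (-29.944) − (-36.200) = 6.256 °C = 11.26 °F.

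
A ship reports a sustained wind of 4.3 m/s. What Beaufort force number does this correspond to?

Beaufort force 3

4.3 m/s lies in the Beaufort 3 band (gentle breeze, 3.4–5.4 m/s).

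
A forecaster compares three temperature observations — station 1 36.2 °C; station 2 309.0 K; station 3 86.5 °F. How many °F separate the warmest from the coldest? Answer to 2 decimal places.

10.66 °F

station 2: 309.0 K = 35.850 °C.
station 3: 86.5 °F = 30.278 °C.
Spread: 36.200 − 30.278 = 5.922 °C = 10.66 °F.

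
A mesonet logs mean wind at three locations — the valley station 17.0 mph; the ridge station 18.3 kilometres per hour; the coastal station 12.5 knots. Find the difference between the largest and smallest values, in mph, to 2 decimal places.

5.63 mph

the ridge station: 18.3 km/h = 11.3711 mph.
the coastal station: 12.5 kt = 14.3847 mph.
Spread: 17.0000 − 11.3711 = 5.63 mph.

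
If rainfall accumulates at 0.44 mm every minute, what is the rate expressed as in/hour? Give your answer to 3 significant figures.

1.04 in/hour

0.44 mm/minute × 0.0393701 in/mm × 60 minute/hour = 1.04 in/hour.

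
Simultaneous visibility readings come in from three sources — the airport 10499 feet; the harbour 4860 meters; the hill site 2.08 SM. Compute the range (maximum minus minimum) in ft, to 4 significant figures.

the harbour: 4860 m = 15944.88 ft.
the hill site: 2.08 SM = 10982.40 ft.
Spread: 15944.88 − 10499.00 = 5446 ft.

5446 ft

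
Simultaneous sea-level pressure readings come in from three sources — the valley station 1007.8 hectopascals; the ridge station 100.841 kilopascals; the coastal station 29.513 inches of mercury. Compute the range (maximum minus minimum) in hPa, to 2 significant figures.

the ridge station: 100.841 kPa = 1008.410 hPa.
the coastal station: 29.513 inHg = 999.425 hPa.
Spread: 1008.410 − 999.425 = 9.0 hPa.

9.0 hPa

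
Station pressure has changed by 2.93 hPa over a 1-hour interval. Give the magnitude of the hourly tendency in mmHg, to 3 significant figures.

2.20 mmHg per hour

2.93 hPa / 1 h × 0.750062 mmHg/hPa = 2.20 mmHg/h.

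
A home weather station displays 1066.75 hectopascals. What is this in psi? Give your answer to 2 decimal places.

1 hPa = 0.0145038 psi, so 1066.75 × 0.0145038 = 15.47 psi.

15.47 psi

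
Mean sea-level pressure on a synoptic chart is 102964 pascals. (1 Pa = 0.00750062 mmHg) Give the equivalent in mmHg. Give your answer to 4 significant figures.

772.3 mmHg

1 Pa = 0.00750062 mmHg, so 102964 × 0.00750062 = 772.3 mmHg.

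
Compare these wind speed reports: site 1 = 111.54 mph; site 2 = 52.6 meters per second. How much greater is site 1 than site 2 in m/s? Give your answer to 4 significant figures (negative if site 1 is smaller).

site 1: 111.54 mph = 49.86284 m/s.
Difference: 49.86284 − 52.60000 = -2.737 m/s.

-2.737 m/s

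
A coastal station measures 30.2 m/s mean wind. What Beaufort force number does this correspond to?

30.2 m/s lies in the Beaufort 11 band (violent storm, 28.5–32.6 m/s).

Beaufort force 11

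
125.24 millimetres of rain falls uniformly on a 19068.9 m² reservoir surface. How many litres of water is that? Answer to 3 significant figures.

2390000 litres

1 mm over 1 m² is 1 L, so volume = 125.24 × 19068.9 = 2388189 L ≈ 2390000 L.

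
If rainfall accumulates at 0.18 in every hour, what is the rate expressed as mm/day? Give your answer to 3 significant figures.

110 mm/day

0.18 in/hour × 25.4 mm/in × 24 hour/day = 110 mm/day.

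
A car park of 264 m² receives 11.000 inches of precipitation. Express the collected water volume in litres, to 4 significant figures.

73760 litres

Depth: 11.000 in × 25.4 = 279.4 mm.
1 mm over 1 m² is 1 L, so volume = 279.4 × 264 = 73761.6 L ≈ 73760 L.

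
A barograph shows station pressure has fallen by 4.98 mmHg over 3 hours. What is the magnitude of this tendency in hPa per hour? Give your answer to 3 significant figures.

4.98 mmHg / 3 h × 1.33322 hPa/mmHg = 2.21 hPa/h.

2.21 hPa per hour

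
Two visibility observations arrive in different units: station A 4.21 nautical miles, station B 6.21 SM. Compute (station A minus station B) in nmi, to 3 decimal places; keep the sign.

station B: 6.21 SM = 5.39634 nmi.
Difference: 4.21000 − 5.39634 = -1.186 nmi.

-1.186 nmi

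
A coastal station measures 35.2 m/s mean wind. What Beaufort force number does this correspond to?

35.2 m/s lies in the Beaufort 12 band (hurricane force, ≥32.7 m/s).

Beaufort force 12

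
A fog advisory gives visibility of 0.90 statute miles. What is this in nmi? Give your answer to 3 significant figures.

1 SM = 0.868976 nmi, so 0.90 × 0.868976 = 0.782 nmi.

0.782 nmi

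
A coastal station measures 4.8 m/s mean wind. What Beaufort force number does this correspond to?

4.8 m/s lies in the Beaufort 3 band (gentle breeze, 3.4–5.4 m/s).

Beaufort force 3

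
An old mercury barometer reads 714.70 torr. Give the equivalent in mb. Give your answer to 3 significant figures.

953 mb

1 mmHg = 1.33322 mb, so 714.70 × 1.33322 = 953 mb.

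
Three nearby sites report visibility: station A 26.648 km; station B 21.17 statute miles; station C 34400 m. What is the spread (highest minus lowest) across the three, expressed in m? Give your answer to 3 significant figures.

7750 m

station A: 26.648 km = 26648.00 m.
station B: 21.17 SM = 34069.81 m.
Spread: 34400.00 − 26648.00 = 7750 m.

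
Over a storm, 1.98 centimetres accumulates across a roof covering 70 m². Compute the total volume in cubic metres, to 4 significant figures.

Depth: 1.98 cm × 10 = 19.8 mm.
1 mm over 1 m² is 1 L, so volume = 19.8 × 70 = 1386 L = 1.386 m³.

1.386 cubic metres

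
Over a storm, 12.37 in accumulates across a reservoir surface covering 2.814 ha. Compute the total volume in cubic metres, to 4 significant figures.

8842 cubic metres

Depth: 12.37 in × 25.4 = 314.198 mm.
Area: 2.814 ha = 28140 m².
1 mm over 1 m² is 1 L, so volume = 314.198 × 28140 = 8841531.7 L = 8842 m³.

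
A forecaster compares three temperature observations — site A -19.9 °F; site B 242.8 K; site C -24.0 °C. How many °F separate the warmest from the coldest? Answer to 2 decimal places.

site A: -19.9 °F = -28.833 °C.
site B: 242.8 K = -30.350 °C.
Spread: (-24.000) − (-30.350) = 6.350 °C = 11.43 °F.

11.43 °F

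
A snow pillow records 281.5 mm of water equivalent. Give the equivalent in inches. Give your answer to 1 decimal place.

1 mm = 0.0393701 in, so 281.5 × 0.0393701 = 11.1 in.

11.1 in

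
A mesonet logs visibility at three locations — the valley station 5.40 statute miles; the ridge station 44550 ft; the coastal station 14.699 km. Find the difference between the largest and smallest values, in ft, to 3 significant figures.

19700 ft

the valley station: 5.40 SM = 28512.00 ft.
the coastal station: 14.699 km = 48225.07 ft.
Spread: 48225.07 − 28512.00 = 19700 ft.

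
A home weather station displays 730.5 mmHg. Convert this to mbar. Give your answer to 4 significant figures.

973.9 mb

1 mmHg = 1.33322 mb, so 730.5 × 1.33322 = 973.9 mb.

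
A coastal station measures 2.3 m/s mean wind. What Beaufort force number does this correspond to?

2.3 m/s lies in the Beaufort 2 band (light breeze, 1.6–3.3 m/s).

Beaufort force 2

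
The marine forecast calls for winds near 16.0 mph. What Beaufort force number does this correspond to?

16.0 mph = 7.2 m/s, which is Beaufort 4 (moderate breeze, 5.5–7.9 m/s).

Beaufort force 4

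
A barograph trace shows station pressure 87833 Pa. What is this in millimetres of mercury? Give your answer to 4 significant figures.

658.8 mmHg

1 Pa = 0.00750062 mmHg, so 87833 × 0.00750062 = 658.8 mmHg.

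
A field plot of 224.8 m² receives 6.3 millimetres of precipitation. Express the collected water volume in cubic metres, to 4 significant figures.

1.416 cubic metres

1 mm over 1 m² is 1 L, so volume = 6.3 × 224.8 = 1416.24 L = 1.416 m³.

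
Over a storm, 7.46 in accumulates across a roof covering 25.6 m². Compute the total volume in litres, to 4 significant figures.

4851 litres

Depth: 7.46 in × 25.4 = 189.484 mm.
1 mm over 1 m² is 1 L, so volume = 189.484 × 25.6 = 4850.7904 L ≈ 4851 L.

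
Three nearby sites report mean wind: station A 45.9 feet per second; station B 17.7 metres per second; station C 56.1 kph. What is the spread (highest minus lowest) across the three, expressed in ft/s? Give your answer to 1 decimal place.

12.2 ft/s

station B: 17.7 m/s = 58.071 ft/s.
station C: 56.1 km/h = 51.126 ft/s.
Spread: 58.071 − 45.900 = 12.2 ft/s.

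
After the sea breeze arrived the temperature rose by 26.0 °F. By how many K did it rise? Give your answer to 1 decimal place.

14.4 K

A change of 1 °C equals a change of 1.8 °F: ΔK = 26.0 × 0.5556 = 14.4 K.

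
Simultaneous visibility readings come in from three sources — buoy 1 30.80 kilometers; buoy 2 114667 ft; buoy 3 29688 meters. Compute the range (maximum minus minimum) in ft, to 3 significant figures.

17300 ft

buoy 1: 30.80 km = 101049.87 ft.
buoy 3: 29688 m = 97401.57 ft.
Spread: 114667.00 − 97401.57 = 17300 ft.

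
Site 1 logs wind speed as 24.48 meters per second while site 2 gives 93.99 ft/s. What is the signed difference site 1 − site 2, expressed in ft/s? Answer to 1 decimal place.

site 1: 24.48 m/s = 80.315 ft/s.
Difference: 80.315 − 93.990 = -13.7 ft/s.

-13.7 ft/s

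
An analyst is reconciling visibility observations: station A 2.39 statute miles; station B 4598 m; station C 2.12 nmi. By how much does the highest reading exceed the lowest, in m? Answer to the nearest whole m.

station A: 2.39 SM = 3846.33 m.
station C: 2.12 nmi = 3926.24 m.
Spread: 4598.00 − 3846.33 = 752 m.

752 m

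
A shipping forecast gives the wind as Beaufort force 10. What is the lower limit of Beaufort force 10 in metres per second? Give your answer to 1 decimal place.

24.5 m/s

Beaufort 10 (storm) spans 24.5–28.4 m/s.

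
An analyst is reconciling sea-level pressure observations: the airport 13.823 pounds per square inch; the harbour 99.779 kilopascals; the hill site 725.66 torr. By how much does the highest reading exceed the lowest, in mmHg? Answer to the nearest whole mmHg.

the airport: 13.823 psi = 714.86 mmHg.
the harbour: 99.779 kPa = 748.40 mmHg.
Spread: 748.40 − 714.86 = 34 mmHg.

34 mmHg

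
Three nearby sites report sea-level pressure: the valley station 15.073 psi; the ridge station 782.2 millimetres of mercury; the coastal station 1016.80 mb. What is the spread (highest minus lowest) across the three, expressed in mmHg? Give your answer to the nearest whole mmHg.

the valley station: 15.073 psi = 779.50 mmHg.
the coastal station: 1016.80 mb = 762.66 mmHg.
Spread: 782.20 − 762.66 = 20 mmHg.

20 mmHg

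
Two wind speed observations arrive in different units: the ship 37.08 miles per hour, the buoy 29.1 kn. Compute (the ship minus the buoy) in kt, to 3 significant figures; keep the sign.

the ship: 37.08 mph = 32.2216 kt.
Difference: 32.2216 − 29.1000 = 3.12 kt.

3.12 kt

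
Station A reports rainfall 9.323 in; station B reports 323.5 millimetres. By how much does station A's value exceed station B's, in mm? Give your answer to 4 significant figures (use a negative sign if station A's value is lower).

station A: 9.323 in = 236.8042 mm.
Difference: 236.8042 − 323.5000 = -86.70 mm.

-86.70 mm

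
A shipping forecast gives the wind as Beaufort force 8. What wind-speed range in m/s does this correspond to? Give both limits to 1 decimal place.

Beaufort 8 (gale) spans 17.2–20.7 m/s.

17.2 to 20.7 m/s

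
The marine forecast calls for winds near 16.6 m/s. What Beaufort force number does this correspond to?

16.6 m/s lies in the Beaufort 7 band (near gale, 13.9–17.1 m/s).

Beaufort force 7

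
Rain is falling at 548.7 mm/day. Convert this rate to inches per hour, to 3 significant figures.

548.7 mm/day × 0.0393701 in/mm × 0.0416667 day/hour = 0.900 in/hour.

0.900 in/hour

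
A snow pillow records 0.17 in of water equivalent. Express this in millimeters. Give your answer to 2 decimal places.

1 in = 25.4 mm, so 0.17 × 25.4 = 4.32 mm.

4.32 mm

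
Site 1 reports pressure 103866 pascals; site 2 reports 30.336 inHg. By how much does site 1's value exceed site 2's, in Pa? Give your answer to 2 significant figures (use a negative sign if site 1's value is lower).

site 2: 30.336 inHg = 102729.50 Pa.
Difference: 103866.00 − 102729.50 = 1100 Pa.

1100 Pa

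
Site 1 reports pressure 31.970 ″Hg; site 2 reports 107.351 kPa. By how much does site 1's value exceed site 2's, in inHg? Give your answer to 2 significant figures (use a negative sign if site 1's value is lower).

site 2: 107.351 kPa = 31.7007 inHg.
Difference: 31.9700 − 31.7007 = 0.27 inHg.

0.27 inHg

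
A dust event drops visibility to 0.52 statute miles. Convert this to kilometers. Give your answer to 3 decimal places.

0.837 km

1 SM = 1.60934 km, so 0.52 × 1.60934 = 0.837 km.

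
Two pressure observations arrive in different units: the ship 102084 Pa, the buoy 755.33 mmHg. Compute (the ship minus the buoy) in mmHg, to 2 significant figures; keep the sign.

the ship: 102084 Pa = 765.69 mmHg.
Difference: 765.69 − 755.33 = 10 mmHg.

10 mmHg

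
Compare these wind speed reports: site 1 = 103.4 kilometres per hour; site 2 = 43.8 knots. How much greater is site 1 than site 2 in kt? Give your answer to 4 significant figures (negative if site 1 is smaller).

12.03 kt

site 1: 103.4 km/h = 55.8315 kt.
Difference: 55.8315 − 43.8000 = 12.03 kt.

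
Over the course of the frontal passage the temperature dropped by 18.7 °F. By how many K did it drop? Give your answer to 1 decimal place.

10.4 K

For a temperature change the 32° offset cancels: ΔK = 18.7 × 0.5556 = 10.4 K.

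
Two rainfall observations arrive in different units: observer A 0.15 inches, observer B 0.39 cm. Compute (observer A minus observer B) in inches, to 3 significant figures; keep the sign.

observer B: 0.39 cm = 0.1535433 in.
Difference: 0.1500000 − 0.1535433 = -0.00354 in.

-0.00354 in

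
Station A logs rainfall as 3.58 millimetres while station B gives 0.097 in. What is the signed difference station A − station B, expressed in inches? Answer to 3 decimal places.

0.044 in

station A: 3.58 mm = 0.14094 in.
Difference: 0.14094 − 0.09700 = 0.044 in.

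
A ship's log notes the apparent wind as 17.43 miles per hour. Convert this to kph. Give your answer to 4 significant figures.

28.05 km/h

1 mph = 1.60934 km/h, so 17.43 × 1.60934 = 28.05 km/h.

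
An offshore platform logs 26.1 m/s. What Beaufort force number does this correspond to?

26.1 m/s lies in the Beaufort 10 band (storm, 24.5–28.4 m/s).

Beaufort force 10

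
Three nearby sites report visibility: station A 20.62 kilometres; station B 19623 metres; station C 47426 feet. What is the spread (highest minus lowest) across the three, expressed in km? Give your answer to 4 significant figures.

station B: 19623 m = 19.62300 km.
station C: 47426 ft = 14.45544 km.
Spread: 20.62000 − 14.45544 = 6.165 km.

6.165 km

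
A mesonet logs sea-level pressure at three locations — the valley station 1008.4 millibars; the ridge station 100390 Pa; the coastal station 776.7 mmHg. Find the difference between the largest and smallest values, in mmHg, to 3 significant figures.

23.7 mmHg

the valley station: 1008.4 mb = 756.362 mmHg.
the ridge station: 100390 Pa = 752.987 mmHg.
Spread: 776.700 − 752.987 = 23.7 mmHg.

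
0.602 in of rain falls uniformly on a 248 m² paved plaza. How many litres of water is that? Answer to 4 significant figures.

3792 litres

Depth: 0.602 in × 25.4 = 15.2908 mm.
1 mm over 1 m² is 1 L, so volume = 15.2908 × 248 = 3792.1184 L ≈ 3792 L.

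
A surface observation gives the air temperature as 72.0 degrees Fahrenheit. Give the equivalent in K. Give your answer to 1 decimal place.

295.4 K

First to °C: 22.22 °C.
Then to K: 295.4 K.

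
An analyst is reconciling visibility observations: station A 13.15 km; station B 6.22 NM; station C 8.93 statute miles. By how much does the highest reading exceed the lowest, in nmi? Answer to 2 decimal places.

station A: 13.15 km = 7.1004 nmi.
station C: 8.93 SM = 7.7600 nmi.
Spread: 7.7600 − 6.2200 = 1.54 nmi.

1.54 nmi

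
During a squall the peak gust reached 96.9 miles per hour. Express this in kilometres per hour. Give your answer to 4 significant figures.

155.9 km/h

1 mph = 1.60934 km/h, so 96.9 × 1.60934 = 155.9 km/h.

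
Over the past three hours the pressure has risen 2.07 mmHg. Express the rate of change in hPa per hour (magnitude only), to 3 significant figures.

2.07 mmHg / 3 h × 1.33322 hPa/mmHg = 0.920 hPa/h.

0.920 hPa per hour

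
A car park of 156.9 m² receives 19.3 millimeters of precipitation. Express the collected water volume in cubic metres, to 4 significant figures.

3.028 cubic metres

1 mm over 1 m² is 1 L, so volume = 19.3 × 156.9 = 3028.17 L = 3.028 m³.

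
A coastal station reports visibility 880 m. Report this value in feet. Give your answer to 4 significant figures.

2887 ft

1 m = 3.28084 ft, so 880 × 3.28084 = 2887 ft.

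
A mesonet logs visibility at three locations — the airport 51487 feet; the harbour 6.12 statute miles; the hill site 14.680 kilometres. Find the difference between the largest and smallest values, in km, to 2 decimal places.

the airport: 51487 ft = 15.6932 km.
the harbour: 6.12 SM = 9.8492 km.
Spread: 15.6932 − 9.8492 = 5.84 km.

5.84 km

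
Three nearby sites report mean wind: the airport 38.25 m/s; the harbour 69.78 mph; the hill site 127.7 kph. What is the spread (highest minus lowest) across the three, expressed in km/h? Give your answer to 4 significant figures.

the airport: 38.25 m/s = 137.7000 km/h.
the harbour: 69.78 mph = 112.3000 km/h.
Spread: 137.7000 − 112.3000 = 25.40 km/h.

25.40 km/h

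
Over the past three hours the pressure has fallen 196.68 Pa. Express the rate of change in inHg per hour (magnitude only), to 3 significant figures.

196.68 Pa / 3 h × 0.0002953 inHg/Pa = 0.0194 inHg/h.

0.0194 inHg per hour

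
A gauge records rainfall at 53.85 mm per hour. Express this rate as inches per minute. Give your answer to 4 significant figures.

53.85 mm/hour × 0.0393701 in/mm × 0.0166667 hour/minute = 0.03533 in/minute.

0.03533 in/minute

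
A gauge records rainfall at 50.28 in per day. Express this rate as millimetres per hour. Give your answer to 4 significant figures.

53.21 mm/hour

50.28 in/day × 25.4 mm/in × 0.0416667 day/hour = 53.21 mm/hour.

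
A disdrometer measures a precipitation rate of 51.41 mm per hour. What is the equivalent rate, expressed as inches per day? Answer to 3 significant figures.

51.41 mm/hour × 0.0393701 in/mm × 24 hour/day = 48.6 in/day.

48.6 in/day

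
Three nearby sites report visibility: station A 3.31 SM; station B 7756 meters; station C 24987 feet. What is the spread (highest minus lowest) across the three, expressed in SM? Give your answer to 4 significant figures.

1.509 SM

station B: 7756 m = 4.81935 SM.
station C: 24987 ft = 4.73239 SM.
Spread: 4.81935 − 3.31000 = 1.509 SM.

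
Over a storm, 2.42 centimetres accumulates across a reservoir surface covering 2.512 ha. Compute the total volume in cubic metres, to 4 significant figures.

607.9 cubic metres

Depth: 2.42 cm × 10 = 24.2 mm.
Area: 2.512 ha = 25120 m².
1 mm over 1 m² is 1 L, so volume = 24.2 × 25120 = 607904 L = 607.9 m³.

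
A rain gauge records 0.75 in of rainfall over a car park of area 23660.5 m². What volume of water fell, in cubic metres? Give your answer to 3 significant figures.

Depth: 0.75 in × 25.4 = 19.05 mm.
1 mm over 1 m² is 1 L, so volume = 19.05 × 23660.5 = 450732.52 L = 451 m³.

451 cubic metres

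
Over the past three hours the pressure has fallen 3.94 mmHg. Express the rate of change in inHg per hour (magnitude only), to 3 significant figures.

0.0517 inHg per hour

3.94 mmHg / 3 h × 0.0393701 inHg/mmHg = 0.0517 inHg/h.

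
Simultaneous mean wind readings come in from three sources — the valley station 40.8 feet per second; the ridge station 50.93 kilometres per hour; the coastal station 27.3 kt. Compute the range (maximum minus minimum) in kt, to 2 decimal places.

3.33 kt

the valley station: 40.8 ft/s = 24.1733 kt.
the ridge station: 50.93 km/h = 27.5000 kt.
Spread: 27.5000 − 24.1733 = 3.33 kt.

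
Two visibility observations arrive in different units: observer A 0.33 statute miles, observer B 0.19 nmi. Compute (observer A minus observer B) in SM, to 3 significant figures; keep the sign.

0.111 SM

observer B: 0.19 nmi = 0.21865 SM.
Difference: 0.33000 − 0.21865 = 0.111 SM.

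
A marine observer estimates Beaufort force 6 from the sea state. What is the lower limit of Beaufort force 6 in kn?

Beaufort 6 (strong breeze) spans 22–27 knots.

22 kt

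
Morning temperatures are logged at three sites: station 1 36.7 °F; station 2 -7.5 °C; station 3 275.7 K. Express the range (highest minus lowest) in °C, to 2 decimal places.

10.11 °C

station 1: 36.7 °F = 2.611 °C.
station 3: 275.7 K = 2.550 °C.
Spread: 2.611 − (-7.500) = 10.111 °C.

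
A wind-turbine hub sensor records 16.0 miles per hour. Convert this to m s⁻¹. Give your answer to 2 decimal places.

7.15 m/s

1 mph = 0.44704 m/s, so 16.0 × 0.44704 = 7.15 m/s.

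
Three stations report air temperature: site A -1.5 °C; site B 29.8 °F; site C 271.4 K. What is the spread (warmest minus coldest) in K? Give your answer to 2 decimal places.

0.53 K

site B: 29.8 °F = -1.222 °C.
site C: 271.4 K = -1.750 °C.
Spread: (-1.222) − (-1.750) = 0.528 °C.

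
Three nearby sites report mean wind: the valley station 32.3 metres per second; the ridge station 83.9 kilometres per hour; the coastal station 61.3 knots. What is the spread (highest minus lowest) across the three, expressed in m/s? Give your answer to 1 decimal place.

the ridge station: 83.9 km/h = 23.306 m/s.
the coastal station: 61.3 kt = 31.535 m/s.
Spread: 32.300 − 23.306 = 9.0 m/s.

9.0 m/s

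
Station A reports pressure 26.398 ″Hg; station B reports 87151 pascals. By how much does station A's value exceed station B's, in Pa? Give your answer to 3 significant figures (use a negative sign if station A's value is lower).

2240 Pa

station A: 26.398 inHg = 89393.90 Pa.
Difference: 89393.90 − 87151.00 = 2240 Pa.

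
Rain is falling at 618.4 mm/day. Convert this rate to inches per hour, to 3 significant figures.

618.4 mm/day × 0.0393701 in/mm × 0.0416667 day/hour = 1.01 in/hour.

1.01 in/hour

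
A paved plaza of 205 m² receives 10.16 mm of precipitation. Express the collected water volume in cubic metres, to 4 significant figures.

1 mm over 1 m² is 1 L, so volume = 10.16 × 205 = 2082.8 L = 2.083 m³.

2.083 cubic metres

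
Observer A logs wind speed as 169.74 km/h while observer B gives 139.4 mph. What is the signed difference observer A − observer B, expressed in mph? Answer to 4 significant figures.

observer A: 169.74 km/h = 105.4715 mph.
Difference: 105.4715 − 139.4000 = -33.93 mph.

-33.93 mph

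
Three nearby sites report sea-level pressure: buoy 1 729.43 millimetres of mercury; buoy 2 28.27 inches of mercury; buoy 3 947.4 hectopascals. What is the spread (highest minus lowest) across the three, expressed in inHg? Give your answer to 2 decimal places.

buoy 1: 729.43 mmHg = 28.7177 inHg.
buoy 3: 947.4 hPa = 27.9767 inHg.
Spread: 28.7177 − 27.9767 = 0.74 inHg.

0.74 inHg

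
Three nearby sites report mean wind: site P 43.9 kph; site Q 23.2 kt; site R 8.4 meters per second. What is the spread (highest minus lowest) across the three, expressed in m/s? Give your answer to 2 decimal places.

3.79 m/s

site P: 43.9 km/h = 12.1944 m/s.
site Q: 23.2 kt = 11.9351 m/s.
Spread: 12.1944 − 8.4000 = 3.79 m/s.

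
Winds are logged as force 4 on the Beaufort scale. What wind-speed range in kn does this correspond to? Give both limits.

Beaufort 4 (moderate breeze) spans 11–16 knots.

11 to 16 kt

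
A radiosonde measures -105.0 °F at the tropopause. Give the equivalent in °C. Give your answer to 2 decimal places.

-76.11 °C

°C = (°F − 32) × 5/9 = (-105.0 − 32) / 1.8 = -76.11 °C.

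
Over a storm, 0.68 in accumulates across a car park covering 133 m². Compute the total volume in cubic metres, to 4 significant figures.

2.297 cubic metres

Depth: 0.68 in × 25.4 = 17.272 mm.
1 mm over 1 m² is 1 L, so volume = 17.272 × 133 = 2297.176 L = 2.297 m³.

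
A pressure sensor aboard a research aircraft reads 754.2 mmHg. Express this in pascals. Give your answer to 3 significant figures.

1 mmHg = 133.322 Pa, so 754.2 × 133.322 = 101000 Pa.

101000 Pa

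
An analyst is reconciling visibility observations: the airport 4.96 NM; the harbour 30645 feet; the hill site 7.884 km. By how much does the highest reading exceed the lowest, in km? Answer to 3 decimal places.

the airport: 4.96 nmi = 9.18592 km.
the harbour: 30645 ft = 9.34060 km.
Spread: 9.34060 − 7.88400 = 1.457 km.

1.457 km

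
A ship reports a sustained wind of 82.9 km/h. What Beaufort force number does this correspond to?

82.9 km/h = 23.0 m/s, which is Beaufort 9 (strong gale, 20.8–24.4 m/s).

Beaufort force 9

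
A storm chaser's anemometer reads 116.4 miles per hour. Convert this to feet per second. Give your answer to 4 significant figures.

1 mph = 1.46667 ft/s, so 116.4 × 1.46667 = 170.7 ft/s.

170.7 ft/s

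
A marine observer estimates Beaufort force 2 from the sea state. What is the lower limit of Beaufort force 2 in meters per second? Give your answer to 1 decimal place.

Beaufort 2 (light breeze) spans 1.6–3.3 m/s.

1.6 m/s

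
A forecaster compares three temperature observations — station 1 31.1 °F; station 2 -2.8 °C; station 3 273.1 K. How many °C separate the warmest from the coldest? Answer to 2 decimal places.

2.75 °C

station 1: 31.1 °F = -0.500 °C.
station 3: 273.1 K = -0.050 °C.
Spread: (-0.050) − (-2.800) = 2.750 °C.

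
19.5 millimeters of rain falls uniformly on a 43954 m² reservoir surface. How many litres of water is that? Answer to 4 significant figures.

1 mm over 1 m² is 1 L, so volume = 19.5 × 43954 = 857103 L ≈ 857100 L.

857100 litres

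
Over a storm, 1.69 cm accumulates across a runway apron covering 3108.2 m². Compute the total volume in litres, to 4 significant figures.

Depth: 1.69 cm × 10 = 16.9 mm.
1 mm over 1 m² is 1 L, so volume = 16.9 × 3108.2 = 52528.58 L ≈ 52530 L.

52530 litres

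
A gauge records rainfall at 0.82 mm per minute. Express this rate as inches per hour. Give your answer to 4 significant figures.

0.82 mm/minute × 0.0393701 in/mm × 60 minute/hour = 1.937 in/hour.

1.937 in/hour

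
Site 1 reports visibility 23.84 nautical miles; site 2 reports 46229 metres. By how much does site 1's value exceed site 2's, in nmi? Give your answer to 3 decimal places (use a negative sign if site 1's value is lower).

site 2: 46229 m = 24.96166 nmi.
Difference: 23.84000 − 24.96166 = -1.122 nmi.

-1.122 nmi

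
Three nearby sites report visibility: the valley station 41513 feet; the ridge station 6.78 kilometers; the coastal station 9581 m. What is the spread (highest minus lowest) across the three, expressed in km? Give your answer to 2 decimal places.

5.87 km

the valley station: 41513 ft = 12.6532 km.
the coastal station: 9581 m = 9.5810 km.
Spread: 12.6532 − 6.7800 = 5.87 km.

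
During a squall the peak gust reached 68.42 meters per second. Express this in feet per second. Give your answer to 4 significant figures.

1 m/s = 3.28084 ft/s, so 68.42 × 3.28084 = 224.5 ft/s.

224.5 ft/s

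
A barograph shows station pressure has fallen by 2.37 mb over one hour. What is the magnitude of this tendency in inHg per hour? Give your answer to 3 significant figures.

2.37 mb / 1 h × 0.02953 inHg/mb = 0.0700 inHg/h.

0.0700 inHg per hour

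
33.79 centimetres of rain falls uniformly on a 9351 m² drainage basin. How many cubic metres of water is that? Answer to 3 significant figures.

3160 cubic metres

Depth: 33.79 cm × 10 = 337.9 mm.
1 mm over 1 m² is 1 L, so volume = 337.9 × 9351 = 3159702.9 L = 3160 m³.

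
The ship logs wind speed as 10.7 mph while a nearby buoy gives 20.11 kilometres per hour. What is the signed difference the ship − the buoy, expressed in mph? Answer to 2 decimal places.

-1.80 mph

the buoy: 20.11 km/h = 12.4958 mph.
Difference: 10.7000 − 12.4958 = -1.80 mph.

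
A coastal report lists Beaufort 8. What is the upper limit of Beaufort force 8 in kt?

40 kt

Beaufort 8 (gale) spans 34–40 knots.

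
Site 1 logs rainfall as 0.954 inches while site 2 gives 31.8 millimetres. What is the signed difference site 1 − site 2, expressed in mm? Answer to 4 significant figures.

-7.568 mm

site 1: 0.954 in = 24.23160 mm.
Difference: 24.23160 − 31.80000 = -7.568 mm.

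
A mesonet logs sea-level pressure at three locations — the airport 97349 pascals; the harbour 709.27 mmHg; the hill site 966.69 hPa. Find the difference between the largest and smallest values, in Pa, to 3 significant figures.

the harbour: 709.27 mmHg = 94561.57 Pa.
the hill site: 966.69 hPa = 96669.00 Pa.
Spread: 97349.00 − 94561.57 = 2790 Pa.

2790 Pa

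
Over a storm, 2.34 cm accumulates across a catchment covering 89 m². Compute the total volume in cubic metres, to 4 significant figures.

2.083 cubic metres

Depth: 2.34 cm × 10 = 23.4 mm.
1 mm over 1 m² is 1 L, so volume = 23.4 × 89 = 2082.6 L = 2.083 m³.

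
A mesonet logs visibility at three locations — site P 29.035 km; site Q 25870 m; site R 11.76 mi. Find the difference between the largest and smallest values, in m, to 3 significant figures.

10100 m

site P: 29.035 km = 29035.00 m.
site R: 11.76 SM = 18925.89 m.
Spread: 29035.00 − 18925.89 = 10100 m.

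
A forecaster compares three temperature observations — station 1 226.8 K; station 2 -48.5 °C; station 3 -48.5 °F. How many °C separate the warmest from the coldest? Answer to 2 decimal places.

station 1: 226.8 K = -46.350 °C.
station 3: -48.5 °F = -44.722 °C.
Spread: (-44.722) − (-48.500) = 3.778 °C.

3.78 °C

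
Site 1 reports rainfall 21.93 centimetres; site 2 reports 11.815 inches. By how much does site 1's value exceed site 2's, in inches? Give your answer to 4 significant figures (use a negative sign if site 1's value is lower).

site 1: 21.93 cm = 8.63386 in.
Difference: 8.63386 − 11.81500 = -3.181 in.

-3.181 in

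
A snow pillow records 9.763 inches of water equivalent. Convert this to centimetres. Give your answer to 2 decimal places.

1 in = 2.54 cm, so 9.763 × 2.54 = 24.80 cm.

24.80 cm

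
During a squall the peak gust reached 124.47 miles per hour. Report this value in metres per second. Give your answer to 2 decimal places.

55.64 m/s

1 mph = 0.44704 m/s, so 124.47 × 0.44704 = 55.64 m/s.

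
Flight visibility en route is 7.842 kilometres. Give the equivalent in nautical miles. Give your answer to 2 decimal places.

1 km = 0.539957 nmi, so 7.842 × 0.539957 = 4.23 nmi.

4.23 nmi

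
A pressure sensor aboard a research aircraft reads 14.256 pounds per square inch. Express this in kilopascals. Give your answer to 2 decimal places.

1 psi = 6.89476 kPa, so 14.256 × 6.89476 = 98.29 kPa.

98.29 kPa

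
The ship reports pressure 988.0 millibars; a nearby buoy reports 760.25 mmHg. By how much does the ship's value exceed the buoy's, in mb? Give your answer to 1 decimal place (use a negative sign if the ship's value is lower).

-25.6 mb

the buoy: 760.25 mmHg = 1013.583 mb.
Difference: 988.000 − 1013.583 = -25.6 mb.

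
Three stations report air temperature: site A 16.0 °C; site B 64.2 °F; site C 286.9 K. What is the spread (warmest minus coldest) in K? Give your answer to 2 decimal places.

4.14 K

site B: 64.2 °F = 17.889 °C.
site C: 286.9 K = 13.750 °C.
Spread: 17.889 − 13.750 = 4.139 °C.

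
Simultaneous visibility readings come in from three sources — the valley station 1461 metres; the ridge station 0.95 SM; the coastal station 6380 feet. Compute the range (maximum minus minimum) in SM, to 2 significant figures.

0.30 SM

the valley station: 1461 m = 0.9078 SM.
the coastal station: 6380 ft = 1.2083 SM.
Spread: 1.2083 − 0.9078 = 0.30 SM.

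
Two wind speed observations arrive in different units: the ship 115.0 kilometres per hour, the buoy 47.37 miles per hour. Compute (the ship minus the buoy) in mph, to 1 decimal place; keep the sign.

24.1 mph

the ship: 115.0 km/h = 71.458 mph.
Difference: 71.458 − 47.370 = 24.1 mph.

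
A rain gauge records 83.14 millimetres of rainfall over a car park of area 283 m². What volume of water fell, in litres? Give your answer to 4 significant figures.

1 mm over 1 m² is 1 L, so volume = 83.14 × 283 = 23528.62 L ≈ 23530 L.

23530 litres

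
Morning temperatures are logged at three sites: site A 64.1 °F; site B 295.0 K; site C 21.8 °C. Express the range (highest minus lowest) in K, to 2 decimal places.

site A: 64.1 °F = 17.833 °C.
site B: 295.0 K = 21.850 °C.
Spread: 21.850 − 17.833 = 4.017 °C.

4.02 K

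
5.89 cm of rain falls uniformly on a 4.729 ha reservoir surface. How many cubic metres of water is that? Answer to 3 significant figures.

2790 cubic metres

Depth: 5.89 cm × 10 = 58.9 mm.
Area: 4.729 ha = 47290 m².
1 mm over 1 m² is 1 L, so volume = 58.9 × 47290 = 2785381 L = 2790 m³.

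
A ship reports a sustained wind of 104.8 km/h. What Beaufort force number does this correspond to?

Beaufort force 11

104.8 km/h = 29.1 m/s, which is Beaufort 11 (violent storm, 28.5–32.6 m/s).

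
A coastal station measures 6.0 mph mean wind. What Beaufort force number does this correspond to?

Beaufort force 2

6.0 mph = 2.7 m/s, which is Beaufort 2 (light breeze, 1.6–3.3 m/s).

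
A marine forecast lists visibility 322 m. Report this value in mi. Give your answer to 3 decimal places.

0.200 SM

1 m = 0.000621371 SM, so 322 × 0.000621371 = 0.200 SM.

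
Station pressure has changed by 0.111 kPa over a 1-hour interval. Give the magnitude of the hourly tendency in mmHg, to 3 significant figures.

0.833 mmHg per hour

0.111 kPa / 1 h × 7.50062 mmHg/kPa = 0.833 mmHg/h.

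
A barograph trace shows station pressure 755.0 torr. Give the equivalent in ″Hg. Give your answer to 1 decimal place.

29.7 inHg

1 mmHg = 0.0393701 inHg, so 755.0 × 0.0393701 = 29.7 inHg.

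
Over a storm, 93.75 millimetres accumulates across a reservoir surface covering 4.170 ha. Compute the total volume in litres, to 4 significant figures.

3909000 litres

Area: 4.170 ha = 41700 m².
1 mm over 1 m² is 1 L, so volume = 93.75 × 41700 = 3909375 L ≈ 3909000 L.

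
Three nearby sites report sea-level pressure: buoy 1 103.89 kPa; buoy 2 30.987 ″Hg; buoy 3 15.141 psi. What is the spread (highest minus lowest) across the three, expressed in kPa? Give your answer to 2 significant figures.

1.0 kPa

buoy 2: 30.987 inHg = 104.934 kPa.
buoy 3: 15.141 psi = 104.394 kPa.
Spread: 104.934 − 103.890 = 1.0 kPa.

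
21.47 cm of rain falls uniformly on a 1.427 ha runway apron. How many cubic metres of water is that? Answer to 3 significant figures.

3060 cubic metres

Depth: 21.47 cm × 10 = 214.7 mm.
Area: 1.427 ha = 14270 m².
1 mm over 1 m² is 1 L, so volume = 214.7 × 14270 = 3063769 L = 3060 m³.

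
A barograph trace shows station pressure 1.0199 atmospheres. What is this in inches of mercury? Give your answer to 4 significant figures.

30.52 inHg

1 atm = 29.9213 inHg, so 1.0199 × 29.9213 = 30.52 inHg.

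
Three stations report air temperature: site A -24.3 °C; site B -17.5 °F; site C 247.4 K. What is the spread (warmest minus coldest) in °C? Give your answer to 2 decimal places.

3.20 °C

site B: -17.5 °F = -27.500 °C.
site C: 247.4 K = -25.750 °C.
Spread: (-24.300) − (-27.500) = 3.200 °C.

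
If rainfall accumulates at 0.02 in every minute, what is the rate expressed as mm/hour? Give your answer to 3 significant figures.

0.02 in/minute × 25.4 mm/in × 60 minute/hour = 30.5 mm/hour.

30.5 mm/hour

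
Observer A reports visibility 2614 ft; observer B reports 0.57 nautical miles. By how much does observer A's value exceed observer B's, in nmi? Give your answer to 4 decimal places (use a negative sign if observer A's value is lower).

observer A: 2614 ft = 0.430209 nmi.
Difference: 0.430209 − 0.570000 = -0.1398 nmi.

-0.1398 nmi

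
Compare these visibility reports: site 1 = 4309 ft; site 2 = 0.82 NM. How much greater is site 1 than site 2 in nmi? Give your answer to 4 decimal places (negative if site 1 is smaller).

site 1: 4309 ft = 0.709170 nmi.
Difference: 0.709170 − 0.820000 = -0.1108 nmi.

-0.1108 nmi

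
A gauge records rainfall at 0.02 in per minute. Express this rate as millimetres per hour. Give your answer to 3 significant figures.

0.02 in/minute × 25.4 mm/in × 60 minute/hour = 30.5 mm/hour.

30.5 mm/hour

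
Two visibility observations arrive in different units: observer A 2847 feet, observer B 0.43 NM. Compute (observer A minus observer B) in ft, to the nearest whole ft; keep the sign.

234 ft

observer B: 0.43 nmi = 2612.73 ft.
Difference: 2847.00 − 2612.73 = 234 ft.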